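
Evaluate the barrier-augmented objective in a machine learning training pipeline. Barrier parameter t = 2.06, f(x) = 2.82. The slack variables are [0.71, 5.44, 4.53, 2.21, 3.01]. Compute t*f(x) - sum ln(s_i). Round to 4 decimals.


Step 1: Compute log-barrier.
ln values: [-0.3425, 1.6938, 1.5107, 0.793, 1.1019]
phi = -(-0.3425 + 1.6938 + 1.5107 + 0.793 + 1.1019) = -4.7569
Step 2: Compute augmented objective.
t*f(x) = 2.06*2.82 = 5.8092
Total = 5.8092 - 4.7569 = 1.0523


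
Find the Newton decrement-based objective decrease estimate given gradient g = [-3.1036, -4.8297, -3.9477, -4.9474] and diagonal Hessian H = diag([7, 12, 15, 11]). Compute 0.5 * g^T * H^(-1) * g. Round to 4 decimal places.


Step 1: H is diagonal, so H^(-1) * g = [-0.4434, -0.4025, -0.2632, -0.4498].
Step 2: g^T H^(-1) g = sum_i g_i^2 / H_ii
  = (-3.1036)^2/7 + (-4.8297)^2/12 + (-3.9477)^2/15 + (-4.9474)^2/11
  = 1.376 + 1.9438 + 1.039 + 2.2252 = 6.584
Step 3: Objective decrease = 0.5 * g^T H^(-1) g = 3.292


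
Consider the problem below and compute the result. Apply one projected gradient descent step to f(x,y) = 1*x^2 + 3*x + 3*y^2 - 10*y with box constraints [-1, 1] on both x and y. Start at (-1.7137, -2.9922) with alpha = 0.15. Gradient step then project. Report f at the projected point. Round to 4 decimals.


Step 1: Compute gradient at (-1.7137, -2.9922).
grad_x = 2*1*-1.7137 + 3 = -0.4274
grad_y = 2*3*-2.9922 - 10 = -27.9532
Step 2: Gradient step.
x_raw = -1.7137 - 0.15*-0.4274 = -1.6496
y_raw = -2.9922 - 0.15*-27.9532 = 1.2008
Step 3: Project onto [-1, 1].
x_proj = clip(-1.6496) = -1.0
y_proj = clip(1.2008) = 1.0
Step 4: Evaluate f.
f(-1.0, 1.0) = -9.0


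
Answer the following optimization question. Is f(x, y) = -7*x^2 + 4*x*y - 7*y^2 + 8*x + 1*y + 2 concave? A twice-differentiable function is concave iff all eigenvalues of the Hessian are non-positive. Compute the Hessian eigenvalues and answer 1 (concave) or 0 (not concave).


The Hessian of f(x,y) = -7*x^2 + 4*x*y - 7*y^2 + 8*x + 1*y + 2 is:
H = [[-14, 4], [4, -14]]
Trace = -14 - 14 = -28
Determinant = -14*-14 - (4)^2 = 180
Discriminant = (-28)^2 - 4*180 = 64.0
Eigenvalues: lambda_1 = -18.0, lambda_2 = -10.0
The function is concave.

1


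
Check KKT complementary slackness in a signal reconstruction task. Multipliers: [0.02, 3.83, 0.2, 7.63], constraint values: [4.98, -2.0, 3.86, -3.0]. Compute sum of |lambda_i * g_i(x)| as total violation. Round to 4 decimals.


KKT complementary slackness check:
lambda_1 * g_1 = 0.02 * 4.98 = 0.0996
lambda_2 * g_2 = 3.83 * -2.0 = -7.66
lambda_3 * g_3 = 0.2 * 3.86 = 0.772
lambda_4 * g_4 = 7.63 * -3.0 = -22.89
Total violation = 0.0996 + 7.66 + 0.772 + 22.89 = 31.4216


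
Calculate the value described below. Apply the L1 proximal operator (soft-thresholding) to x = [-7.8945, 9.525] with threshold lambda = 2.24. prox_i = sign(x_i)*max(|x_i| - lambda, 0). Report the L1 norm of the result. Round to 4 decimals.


Soft-thresholding with lambda = 2.24:
prox(-7.8945) = sign(-7.8945)*max(|-7.8945| - 2.24, 0) = -5.6545
prox(9.525) = sign(9.525)*max(|9.525| - 2.24, 0) = 7.285
prox(x) = [-5.6545, 7.285]
||prox(x)||_1 = 5.6545 + 7.285 = 12.9395


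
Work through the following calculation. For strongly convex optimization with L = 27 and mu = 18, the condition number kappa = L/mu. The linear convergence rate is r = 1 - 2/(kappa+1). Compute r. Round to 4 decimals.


Step 1: Compute the condition number.
kappa = L/mu = 27/18 = 1.5
Step 2: Compute the convergence rate.
r = 1 - 2/(kappa + 1) = 1 - 2*mu/(L + mu) = (L - mu)/(L + mu) = 9/45 = 0.2


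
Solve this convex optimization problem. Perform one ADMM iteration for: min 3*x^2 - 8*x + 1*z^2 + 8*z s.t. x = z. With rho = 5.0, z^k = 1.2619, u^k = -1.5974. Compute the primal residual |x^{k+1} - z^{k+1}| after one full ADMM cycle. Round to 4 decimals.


ADMM iteration with rho = 5.0, z^k = 1.2619, u^k = -1.5974
Step 1: x-update.
Minimize 3*x^2 - 8*x + (5.0/2)*(x - 1.2619 - 1.5974)^2
FOC: (2*3 + 5.0)*x = 8 + 5.0*(1.2619 + 1.5974)
x^{k+1} = 2.027
Step 2: z-update.
Minimize 1*z^2 + 8*z + (5.0/2)*(2.027 - z - 1.5974)^2
FOC: (2*1 + 5.0)*z = -8 + 5.0*(2.027 - 1.5974)
z^{k+1} = -0.836
Step 3: u-update.
u^{k+1} = -1.5974 + 2.027 + 0.836 = 1.2656
Step 4: Primal residual = |2.027 + 0.836| = 2.863


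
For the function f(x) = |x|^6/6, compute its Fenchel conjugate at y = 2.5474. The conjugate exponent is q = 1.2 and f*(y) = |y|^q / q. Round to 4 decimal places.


The conjugate exponent q satisfies 1/p + 1/q = 1.
p = 6, so q = 6/(6 - 1) = 1.2
|y|^q = 2.5474^1.2 = 3.0713
f*(2.5474) = 3.0713 / 1.2 = 2.5594


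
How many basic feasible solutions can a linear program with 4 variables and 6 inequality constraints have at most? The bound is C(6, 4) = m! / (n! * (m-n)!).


Each vertex corresponds to some choice of n active constraints out of m, so the number of vertices is at most C(m, n) = m! / (n!(m-n)!).
m = 6, n = 4
Numerator: 6 * 5 * 4 * 3
Denominator: 4! = 24
C(6, 4) = 15


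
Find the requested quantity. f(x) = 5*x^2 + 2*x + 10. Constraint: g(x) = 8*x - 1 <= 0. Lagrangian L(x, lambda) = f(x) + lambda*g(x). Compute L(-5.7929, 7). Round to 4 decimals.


Step 1: Evaluate f(x).
f(-5.7929) = 5*(-5.7929)^2 + 2*(-5.7929) + 10 = 166.2027
Step 2: Evaluate g(x).
g(-5.7929) = 8*-5.7929 - 1 = -47.3432
Step 3: Compute Lagrangian.
L = 166.2027 + 7*-47.3432 = -165.1997


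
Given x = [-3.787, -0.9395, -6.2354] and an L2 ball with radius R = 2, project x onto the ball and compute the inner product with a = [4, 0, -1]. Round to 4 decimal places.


Step 1: Compute ||x|| (intermediates to 6 decimals).
||x|| = sqrt((-3.787)^2 + (-0.9395)^2 + (-6.2354)^2) = 7.355559
Step 2: Project.
Since ||x|| > R, scale = R/||x|| = 2/7.355559 = 0.271903, proj(x) = scale * x
proj(x) = [-1.029697, -0.255453, -1.695424]
Step 3: Dot product.
a^T * proj(x) = 4*(-1.029697) + 0*(-0.255453) - 1*(-1.695424) = -2.4234


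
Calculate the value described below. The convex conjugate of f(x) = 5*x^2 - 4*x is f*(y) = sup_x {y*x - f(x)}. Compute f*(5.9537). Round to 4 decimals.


f*(y) = sup_x {y*x - a*x^2 - b*x} = sup_x {(y-b)*x - a*x^2}
FOC: (y - b) - 2a*x = 0 => x* = (y - b)/(2a)
x* = (5.9537 + 4)/(2*5) = 0.9954
f*(5.9537) = (y-b)^2/(4a) = (5.9537 + 4)^2/(4*5)
= 99.0761/20 = 4.9538


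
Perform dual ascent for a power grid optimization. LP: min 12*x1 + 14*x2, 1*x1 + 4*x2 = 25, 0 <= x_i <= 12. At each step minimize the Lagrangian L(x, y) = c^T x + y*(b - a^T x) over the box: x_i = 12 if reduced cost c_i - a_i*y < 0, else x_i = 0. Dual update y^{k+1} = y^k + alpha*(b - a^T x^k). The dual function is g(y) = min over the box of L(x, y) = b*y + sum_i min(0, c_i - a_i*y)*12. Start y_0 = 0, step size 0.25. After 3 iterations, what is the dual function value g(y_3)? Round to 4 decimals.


Dual ascent for LP: min 12*x1 + 14*x2, 1*x1 + 4*x2 = 25, 0 <= x_i <= 12
Step 1: y^k = 0.0, reduced costs: (12.0, 14.0)
  x^k = (0.0, 0.0), subgradient = b - a^T x = 25.0
  y^{k+1} = 0.0 + 0.25*25.0 = 6.25
Step 2: y^k = 6.25, reduced costs: (5.75, -11.0)
  x^k = (0.0, 12.0), subgradient = b - a^T x = -23.0
  y^{k+1} = 6.25 + 0.25*-23.0 = 0.5
Step 3: y^k = 0.5, reduced costs: (11.5, 12.0)
  x^k = (0.0, 0.0), subgradient = b - a^T x = 25.0
  y^{k+1} = 0.5 + 0.25*25.0 = 6.75
Dual objective at y_3 = 6.75: reduced costs (5.25, -13.0), box minimizer x = (0.0, 12.0)
g(y_3) = b*y + (c1 - a1*y)*x1 + (c2 - a2*y)*x2 = 25*6.75 + 5.25*0.0 + (-13.0)*12.0 = 168.75 + 0.0 - 156.0 = 12.75


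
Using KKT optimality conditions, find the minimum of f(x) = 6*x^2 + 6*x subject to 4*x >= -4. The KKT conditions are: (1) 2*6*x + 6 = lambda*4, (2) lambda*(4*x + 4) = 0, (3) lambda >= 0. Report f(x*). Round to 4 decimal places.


Step 1: Try lambda = 0 (constraint inactive).
Stationarity: 2*6*x + 6 = 0
x* = -6/(2*6) = -0.5
Check constraint: 4*-0.5 = -2.0 >= -4 -- satisfied.
Step 2: Compute optimal value.
f(x*) = 6*(-0.5)^2 + 6*(-0.5) = -1.5


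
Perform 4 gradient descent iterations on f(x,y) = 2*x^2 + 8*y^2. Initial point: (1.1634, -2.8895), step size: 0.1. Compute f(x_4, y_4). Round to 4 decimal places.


Gradient descent on f(x,y) = 2*x^2 + 8*y^2.
Starting point: (1.1634, -2.8895), alpha = 0.1
Step 1: grad_x = 2*2*1.1634 = 4.6536, grad_y = 2*8*-2.8895 = -46.232
  x_1 = 1.1634 - 0.1*4.6536 = 0.698
  y_1 = -2.8895 - 0.1*-46.232 = 1.7337
Step 2: grad_x = 2*2*0.698 = 2.7922, grad_y = 2*8*1.7337 = 27.7392
  x_2 = 0.698 - 0.1*2.7922 = 0.4188
  y_2 = 1.7337 - 0.1*27.7392 = -1.0402
Step 3: grad_x = 2*2*0.4188 = 1.6753, grad_y = 2*8*-1.0402 = -16.6435
  x_3 = 0.4188 - 0.1*1.6753 = 0.2513
  y_3 = -1.0402 - 0.1*-16.6435 = 0.6241
Step 4: grad_x = 2*2*0.2513 = 1.0052, grad_y = 2*8*0.6241 = 9.9861
  x_4 = 0.2513 - 0.1*1.0052 = 0.1508
  y_4 = 0.6241 - 0.1*9.9861 = -0.3745
f(0.1508, -0.3745) = 2*0.1508^2 + 8*(-0.3745)^2 = 1.1673


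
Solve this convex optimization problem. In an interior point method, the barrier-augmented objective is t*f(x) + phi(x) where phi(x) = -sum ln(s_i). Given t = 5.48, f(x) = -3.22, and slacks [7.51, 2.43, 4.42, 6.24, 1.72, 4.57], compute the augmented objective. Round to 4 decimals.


Step 1: Compute log-barrier.
ln values: [2.0162, 0.8879, 1.4861, 1.831, 0.5423, 1.5195]
phi = -(2.0162 + 0.8879 + 1.4861 + 1.831 + 0.5423 + 1.5195) = -8.2831
Step 2: Compute augmented objective.
t*f(x) = 5.48*-3.22 = -17.6456
Total = -17.6456 - 8.2831 = -25.9287


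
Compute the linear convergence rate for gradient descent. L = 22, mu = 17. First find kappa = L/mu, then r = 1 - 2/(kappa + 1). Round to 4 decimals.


Step 1: Compute the condition number.
kappa = L/mu = 22/17 = 1.2941
Step 2: Compute the convergence rate.
r = 1 - 2/(kappa + 1) = 1 - 2*mu/(L + mu) = (L - mu)/(L + mu) = 5/39 = 0.1282


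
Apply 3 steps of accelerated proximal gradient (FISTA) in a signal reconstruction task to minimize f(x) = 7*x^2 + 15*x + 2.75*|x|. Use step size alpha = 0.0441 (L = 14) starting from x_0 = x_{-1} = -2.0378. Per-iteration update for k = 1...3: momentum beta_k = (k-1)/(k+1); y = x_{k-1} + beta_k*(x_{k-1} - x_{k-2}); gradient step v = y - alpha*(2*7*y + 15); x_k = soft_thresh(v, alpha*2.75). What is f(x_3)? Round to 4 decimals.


FISTA on f(x) = 7*x^2 + 15*x + 2.75*|x|
L = 14, alpha = 0.0441
Iteration 1: beta = 0.0, y = -2.0378 + 0.0*(-2.0378 + 2.0378) = -2.0378
  grad(y) = -13.5292, v = y - alpha*grad = -1.4412
  prox(v) = soft_thresh(-1.4412, 0.1213) = -1.3199
Iteration 2: beta = 0.3333, y = -1.3199 + 0.3333*(-1.3199 + 2.0378) = -1.0806
  grad(y) = -0.1282, v = y - alpha*grad = -1.0749
  prox(v) = soft_thresh(-1.0749, 0.1213) = -0.9537
Iteration 3: beta = 0.5, y = -0.9537 + 0.5*(-0.9537 + 1.3199) = -0.7705
  grad(y) = 4.2124, v = y - alpha*grad = -0.9563
  prox(v) = soft_thresh(-0.9563, 0.1213) = -0.835
f(x_3) = 7*(-0.835)^2 + 15*(-0.835) + 2.75*|-0.835| = -5.3482


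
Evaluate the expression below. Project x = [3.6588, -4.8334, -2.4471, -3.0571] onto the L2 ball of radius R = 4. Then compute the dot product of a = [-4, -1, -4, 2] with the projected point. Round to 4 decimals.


Step 1: Compute ||x|| (intermediates to 6 decimals).
||x|| = sqrt(3.6588^2 + (-4.8334)^2 + (-2.4471)^2 + (-3.0571)^2) = 7.216837
Step 2: Project.
Since ||x|| > R, scale = R/||x|| = 4/7.216837 = 0.554259, proj(x) = scale * x
proj(x) = [2.027923, -2.678955, -1.356327, -1.694425]
Step 3: Dot product.
a^T * proj(x) = -4*2.027923 - 1*(-2.678955) - 4*(-1.356327) + 2*(-1.694425) = -3.3963


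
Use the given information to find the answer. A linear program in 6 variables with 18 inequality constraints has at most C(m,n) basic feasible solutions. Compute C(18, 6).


Each vertex corresponds to some choice of n active constraints out of m, so the number of vertices is at most C(m, n) = m! / (n!(m-n)!).
m = 18, n = 6
Numerator: 18 * 17 * 16 * 15 * 14 * 13
Denominator: 6! = 720
C(18, 6) = 18564


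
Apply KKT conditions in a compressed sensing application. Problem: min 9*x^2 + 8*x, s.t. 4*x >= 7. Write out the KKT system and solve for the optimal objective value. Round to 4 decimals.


Step 1: Try lambda = 0 (constraint inactive).
x_unc = -8/(2*9) = -0.4444
Check: 4*-0.4444 = -1.7776 < 7 -- violated!
Step 2: Constraint must be active: 4*x = 7
x* = 7/4 = 1.75
lambda = (2*9*1.75 + 8)/4 = 9.875
Step 3: Compute optimal value.
f(x*) = 9*1.75^2 + 8*1.75 = 41.5625


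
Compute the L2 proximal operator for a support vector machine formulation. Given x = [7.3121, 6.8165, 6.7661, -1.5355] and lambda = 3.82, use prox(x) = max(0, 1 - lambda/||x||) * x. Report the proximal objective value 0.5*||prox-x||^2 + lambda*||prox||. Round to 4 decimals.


Step 1: Compute ||x||.
||x|| = 12.1684
Step 2: Compute scaling factor.
scale = max(0, 1 - 3.82/12.1684) = 0.6861
Step 3: prox(x) = [5.0166, 4.6766, 4.642, -1.0535]
||prox(x)|| = 8.3484
Step 4: Proximal objective.
0.5*||prox-x||^2 = 7.2962
lambda*||prox|| = 31.8909
Total = 39.187


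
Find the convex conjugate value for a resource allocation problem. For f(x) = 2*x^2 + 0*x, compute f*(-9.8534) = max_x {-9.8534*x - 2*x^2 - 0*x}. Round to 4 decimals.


f*(y) = sup_x {y*x - a*x^2 - b*x} = sup_x {(y-b)*x - a*x^2}
FOC: (y - b) - 2a*x = 0 => x* = (y - b)/(2a)
x* = (-9.8534 - 0)/(2*2) = -2.4634
f*(-9.8534) = (y-b)^2/(4a) = (-9.8534 - 0)^2/(4*2)
= 97.0895/8 = 12.1362


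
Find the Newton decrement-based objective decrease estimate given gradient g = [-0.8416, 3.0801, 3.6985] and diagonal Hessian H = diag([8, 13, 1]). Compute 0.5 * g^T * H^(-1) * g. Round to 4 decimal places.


Step 1: H is diagonal, so H^(-1) * g = [-0.1052, 0.2369, 3.6985].
Step 2: g^T H^(-1) g = sum_i g_i^2 / H_ii
  = (-0.8416)^2/8 + (3.0801)^2/13 + (3.6985)^2/1
  = 0.0885 + 0.7298 + 13.6789 = 14.4972
Step 3: Objective decrease = 0.5 * g^T H^(-1) g = 7.2486


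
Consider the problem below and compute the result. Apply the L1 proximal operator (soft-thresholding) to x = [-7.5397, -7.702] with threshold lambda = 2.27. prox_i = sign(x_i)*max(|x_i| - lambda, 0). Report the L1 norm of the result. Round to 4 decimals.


Soft-thresholding with lambda = 2.27:
prox(-7.5397) = sign(-7.5397)*max(|-7.5397| - 2.27, 0) = -5.2697
prox(-7.702) = sign(-7.702)*max(|-7.702| - 2.27, 0) = -5.432
prox(x) = [-5.2697, -5.432]
||prox(x)||_1 = 5.2697 + 5.432 = 10.7017


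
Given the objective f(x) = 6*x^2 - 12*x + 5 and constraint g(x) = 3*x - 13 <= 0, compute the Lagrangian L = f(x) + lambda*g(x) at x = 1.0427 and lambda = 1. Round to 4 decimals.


Step 1: Evaluate f(x).
f(1.0427) = 6*1.0427^2 - 12*1.0427 + 5 = -0.9891
Step 2: Evaluate g(x).
g(1.0427) = 3*1.0427 - 13 = -9.8719
Step 3: Compute Lagrangian.
L = -0.9891 + 1*-9.8719 = -10.861


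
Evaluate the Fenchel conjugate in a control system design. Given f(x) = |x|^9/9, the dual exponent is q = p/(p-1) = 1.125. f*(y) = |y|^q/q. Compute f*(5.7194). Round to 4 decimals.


The conjugate exponent q satisfies 1/p + 1/q = 1.
p = 9, so q = 9/(9 - 1) = 1.125
|y|^q = 5.7194^1.125 = 7.1125
f*(5.7194) = 7.1125 / 1.125 = 6.3222


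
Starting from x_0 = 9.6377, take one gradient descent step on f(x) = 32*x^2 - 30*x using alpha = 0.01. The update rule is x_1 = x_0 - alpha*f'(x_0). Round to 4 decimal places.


We compute the gradient at x_0 and apply the update.
f'(x) = 64*x - 30
f'(9.6377) = 64*9.6377 - 30 = 586.8128
x_1 = 9.6377 - 0.01*586.8128 = 3.7696


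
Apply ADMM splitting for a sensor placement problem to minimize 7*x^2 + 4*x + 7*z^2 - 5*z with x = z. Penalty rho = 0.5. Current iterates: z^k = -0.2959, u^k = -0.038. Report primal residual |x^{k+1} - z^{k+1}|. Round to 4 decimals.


ADMM iteration with rho = 0.5, z^k = -0.2959, u^k = -0.038
Step 1: x-update.
Minimize 7*x^2 + 4*x + (0.5/2)*(x + 0.2959 - 0.038)^2
FOC: (2*7 + 0.5)*x = -4 + 0.5*(-0.2959 + 0.038)
x^{k+1} = -0.2848
Step 2: z-update.
Minimize 7*z^2 - 5*z + (0.5/2)*(-0.2848 - z - 0.038)^2
FOC: (2*7 + 0.5)*z = 5 + 0.5*(-0.2848 - 0.038)
z^{k+1} = 0.3337
Step 3: u-update.
u^{k+1} = -0.038 - 0.2848 - 0.3337 = -0.6565
Step 4: Primal residual = |-0.2848 - 0.3337| = 0.6185


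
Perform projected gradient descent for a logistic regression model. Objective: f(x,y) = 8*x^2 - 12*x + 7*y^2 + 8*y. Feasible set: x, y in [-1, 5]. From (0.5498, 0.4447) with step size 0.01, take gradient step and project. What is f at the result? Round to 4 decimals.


Step 1: Compute gradient at (0.5498, 0.4447).
grad_x = 2*8*0.5498 - 12 = -3.2032
grad_y = 2*7*0.4447 + 8 = 14.2258
Step 2: Gradient step.
x_raw = 0.5498 - 0.01*-3.2032 = 0.5818
y_raw = 0.4447 - 0.01*14.2258 = 0.3024
Step 3: Project onto [-1, 5].
x_proj = clip(0.5818) = 0.5818
y_proj = clip(0.3024) = 0.3024
Step 4: Evaluate f.
f(0.5818, 0.3024) = -1.2139


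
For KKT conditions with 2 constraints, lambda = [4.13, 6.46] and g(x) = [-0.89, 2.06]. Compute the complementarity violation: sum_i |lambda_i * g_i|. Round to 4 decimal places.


KKT complementary slackness check:
lambda_1 * g_1 = 4.13 * -0.89 = -3.6757
lambda_2 * g_2 = 6.46 * 2.06 = 13.3076
Total violation = 3.6757 + 13.3076 = 16.9833


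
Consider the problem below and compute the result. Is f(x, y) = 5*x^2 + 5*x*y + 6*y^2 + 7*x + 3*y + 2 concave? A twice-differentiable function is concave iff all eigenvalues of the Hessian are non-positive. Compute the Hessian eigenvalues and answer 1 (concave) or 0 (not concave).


The Hessian of f(x,y) = 5*x^2 + 5*x*y + 6*y^2 + 7*x + 3*y + 2 is:
H = [[10, 5], [5, 12]]
Trace = 10 + 12 = 22
Determinant = 10*12 - (5)^2 = 95
Discriminant = (22)^2 - 4*95 = 104.0
Eigenvalues: lambda_1 = 5.901, lambda_2 = 16.099
The function is not concave.

0


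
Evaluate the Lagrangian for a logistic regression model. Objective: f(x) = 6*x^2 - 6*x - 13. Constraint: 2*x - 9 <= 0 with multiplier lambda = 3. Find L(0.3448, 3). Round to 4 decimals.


Step 1: Evaluate f(x).
f(0.3448) = 6*0.3448^2 - 6*0.3448 - 13 = -14.3555
Step 2: Evaluate g(x).
g(0.3448) = 2*0.3448 - 9 = -8.3104
Step 3: Compute Lagrangian.
L = -14.3555 + 3*-8.3104 = -39.2867


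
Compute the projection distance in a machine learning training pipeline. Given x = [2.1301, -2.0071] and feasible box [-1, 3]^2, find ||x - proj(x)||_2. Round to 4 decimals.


Project each component onto [-1, 3].
clip(2.1301) = 2.1301, clip(-2.0071) = -1.0
Projection = [2.1301, -1.0]
Squared diffs: [0.0, 1.0143]
Distance = sqrt(1.0143) = 1.0071


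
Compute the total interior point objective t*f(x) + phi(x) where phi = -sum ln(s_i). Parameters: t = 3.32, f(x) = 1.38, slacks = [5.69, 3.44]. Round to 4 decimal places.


Step 1: Compute log-barrier.
ln values: [1.7387, 1.2355]
phi = -(1.7387 + 1.2355) = -2.9742
Step 2: Compute augmented objective.
t*f(x) = 3.32*1.38 = 4.5816
Total = 4.5816 - 2.9742 = 1.6074


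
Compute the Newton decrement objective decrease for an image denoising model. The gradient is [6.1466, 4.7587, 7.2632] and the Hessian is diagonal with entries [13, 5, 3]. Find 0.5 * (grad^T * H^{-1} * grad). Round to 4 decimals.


Step 1: H is diagonal, so H^(-1) * g = [0.4728, 0.9517, 2.4211].
Step 2: g^T H^(-1) g = sum_i g_i^2 / H_ii
  = (6.1466)^2/13 + (4.7587)^2/5 + (7.2632)^2/3
  = 2.9062 + 4.529 + 17.5847 = 25.0199
Step 3: Objective decrease = 0.5 * g^T H^(-1) g = 12.51


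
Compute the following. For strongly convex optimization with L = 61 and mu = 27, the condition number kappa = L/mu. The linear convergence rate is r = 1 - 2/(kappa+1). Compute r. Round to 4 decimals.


Step 1: Compute the condition number.
kappa = L/mu = 61/27 = 2.2593
Step 2: Compute the convergence rate.
r = 1 - 2/(kappa + 1) = 1 - 2*mu/(L + mu) = (L - mu)/(L + mu) = 34/88 = 0.3864


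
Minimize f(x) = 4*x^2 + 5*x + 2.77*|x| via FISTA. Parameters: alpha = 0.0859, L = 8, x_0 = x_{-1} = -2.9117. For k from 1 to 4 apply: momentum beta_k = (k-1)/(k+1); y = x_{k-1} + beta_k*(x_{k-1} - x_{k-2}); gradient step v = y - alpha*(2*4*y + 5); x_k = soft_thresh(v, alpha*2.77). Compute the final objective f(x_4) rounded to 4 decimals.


FISTA on f(x) = 4*x^2 + 5*x + 2.77*|x|
L = 8, alpha = 0.0859
Iteration 1: beta = 0.0, y = -2.9117 + 0.0*(-2.9117 + 2.9117) = -2.9117
  grad(y) = -18.2936, v = y - alpha*grad = -1.3403
  prox(v) = soft_thresh(-1.3403, 0.2379) = -1.1023
Iteration 2: beta = 0.3333, y = -1.1023 + 0.3333*(-1.1023 + 2.9117) = -0.4992
  grad(y) = 1.0063, v = y - alpha*grad = -0.5857
  prox(v) = soft_thresh(-0.5857, 0.2379) = -0.3477
Iteration 3: beta = 0.5, y = -0.3477 + 0.5*(-0.3477 + 1.1023) = 0.0296
  grad(y) = 5.2368, v = y - alpha*grad = -0.4202
  prox(v) = soft_thresh(-0.4202, 0.2379) = -0.1823
Iteration 4: beta = 0.6, y = -0.1823 + 0.6*(-0.1823 + 0.3477) = -0.083
  grad(y) = 4.3356, v = y - alpha*grad = -0.4555
  prox(v) = soft_thresh(-0.4555, 0.2379) = -0.2175
f(x_4) = 4*(-0.2175)^2 + 5*(-0.2175) + 2.77*|-0.2175| = -0.2958


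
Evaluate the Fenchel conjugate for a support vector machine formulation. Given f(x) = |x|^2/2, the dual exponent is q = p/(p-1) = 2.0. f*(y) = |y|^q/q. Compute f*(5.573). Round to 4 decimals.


The conjugate exponent q satisfies 1/p + 1/q = 1.
p = 2, so q = 2/(2 - 1) = 2.0
|y|^q = 5.573^2.0 = 31.0583
f*(5.573) = 31.0583 / 2.0 = 15.5292


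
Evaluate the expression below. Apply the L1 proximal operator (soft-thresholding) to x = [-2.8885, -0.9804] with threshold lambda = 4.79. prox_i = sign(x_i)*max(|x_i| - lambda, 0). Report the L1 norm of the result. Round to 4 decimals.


Soft-thresholding with lambda = 4.79:
prox(-2.8885) = sign(-2.8885)*max(|-2.8885| - 4.79, 0) = 0.0
prox(-0.9804) = sign(-0.9804)*max(|-0.9804| - 4.79, 0) = 0.0
prox(x) = [0.0, 0.0]
||prox(x)||_1 = 0.0 + 0.0 = 0.0


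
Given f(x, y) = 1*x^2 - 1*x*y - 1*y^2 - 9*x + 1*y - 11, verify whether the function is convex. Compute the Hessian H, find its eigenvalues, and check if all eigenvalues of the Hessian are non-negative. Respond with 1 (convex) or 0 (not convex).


The Hessian of f(x,y) = 1*x^2 - 1*x*y - 1*y^2 - 9*x + 1*y - 11 is:
H = [[2, -1], [-1, -2]]
Trace = 2 - 2 = 0
Determinant = 2*-2 - (-1)^2 = -5
Discriminant = (0)^2 - 4*-5 = 20.0
Eigenvalues: lambda_1 = -2.2361, lambda_2 = 2.2361
The function is not convex.

0


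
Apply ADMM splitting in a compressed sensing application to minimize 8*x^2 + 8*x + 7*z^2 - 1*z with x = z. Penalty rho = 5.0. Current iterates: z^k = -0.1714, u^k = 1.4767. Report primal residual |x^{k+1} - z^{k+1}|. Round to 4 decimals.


ADMM iteration with rho = 5.0, z^k = -0.1714, u^k = 1.4767
Step 1: x-update.
Minimize 8*x^2 + 8*x + (5.0/2)*(x + 0.1714 + 1.4767)^2
FOC: (2*8 + 5.0)*x = -8 + 5.0*(-0.1714 - 1.4767)
x^{k+1} = -0.7734
Step 2: z-update.
Minimize 7*z^2 - 1*z + (5.0/2)*(-0.7734 - z + 1.4767)^2
FOC: (2*7 + 5.0)*z = 1 + 5.0*(-0.7734 + 1.4767)
z^{k+1} = 0.2377
Step 3: u-update.
u^{k+1} = 1.4767 - 0.7734 - 0.2377 = 0.4656
Step 4: Primal residual = |-0.7734 - 0.2377| = 1.0111


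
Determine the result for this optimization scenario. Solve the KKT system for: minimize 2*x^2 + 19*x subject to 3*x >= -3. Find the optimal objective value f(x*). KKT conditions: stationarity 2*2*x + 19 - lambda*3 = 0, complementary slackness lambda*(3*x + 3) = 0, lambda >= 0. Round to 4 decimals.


Step 1: Try lambda = 0 (constraint inactive).
x_unc = -19/(2*2) = -4.75
Check: 3*-4.75 = -14.25 < -3 -- violated!
Step 2: Constraint must be active: 3*x = -3
x* = -3/3 = -1.0
lambda = (2*2*(-1.0) + 19)/3 = 5.0
Step 3: Compute optimal value.
f(x*) = 2*(-1.0)^2 + 19*(-1.0) = -17.0


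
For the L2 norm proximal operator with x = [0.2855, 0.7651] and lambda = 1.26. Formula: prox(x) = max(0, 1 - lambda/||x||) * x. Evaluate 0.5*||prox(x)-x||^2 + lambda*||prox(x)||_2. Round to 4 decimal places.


Step 1: Compute ||x||.
||x|| = 0.8166
Step 2: Compute scaling factor.
scale = max(0, 1 - 1.26/0.8166) = 0.0
Step 3: prox(x) = [0.0, 0.0]
||prox(x)|| = 0.0
Step 4: Proximal objective.
0.5*||prox-x||^2 = 0.3334
lambda*||prox|| = 0.0
Total = 0.3334


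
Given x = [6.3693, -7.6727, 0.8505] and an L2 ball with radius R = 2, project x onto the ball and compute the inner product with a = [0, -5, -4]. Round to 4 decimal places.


Step 1: Compute ||x|| (intermediates to 6 decimals).
||x|| = sqrt(6.3693^2 + (-7.6727)^2 + 0.8505^2) = 10.00808
Step 2: Project.
Since ||x|| > R, scale = R/||x|| = 2/10.00808 = 0.199839, proj(x) = scale * x
proj(x) = [1.272835, -1.533305, 0.169963]
Step 3: Dot product.
a^T * proj(x) = 0*1.272835 - 5*(-1.533305) - 4*0.169963 = 6.9867


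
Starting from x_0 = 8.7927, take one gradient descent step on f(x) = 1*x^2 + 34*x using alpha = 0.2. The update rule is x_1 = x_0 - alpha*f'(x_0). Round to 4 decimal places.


We compute the gradient at x_0 and apply the update.
f'(x) = 2*x + 34
f'(8.7927) = 2*8.7927 + 34 = 51.5854
x_1 = 8.7927 - 0.2*51.5854 = -1.5244


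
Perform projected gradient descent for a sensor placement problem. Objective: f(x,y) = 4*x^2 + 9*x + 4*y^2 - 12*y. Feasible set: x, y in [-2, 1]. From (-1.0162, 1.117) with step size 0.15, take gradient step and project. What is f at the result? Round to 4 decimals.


Step 1: Compute gradient at (-1.0162, 1.117).
grad_x = 2*4*-1.0162 + 9 = 0.8704
grad_y = 2*4*1.117 - 12 = -3.064
Step 2: Gradient step.
x_raw = -1.0162 - 0.15*0.8704 = -1.1468
y_raw = 1.117 - 0.15*-3.064 = 1.5766
Step 3: Project onto [-2, 1].
x_proj = clip(-1.1468) = -1.1468
y_proj = clip(1.5766) = 1.0
Step 4: Evaluate f.
f(-1.1468, 1.0) = -13.0606


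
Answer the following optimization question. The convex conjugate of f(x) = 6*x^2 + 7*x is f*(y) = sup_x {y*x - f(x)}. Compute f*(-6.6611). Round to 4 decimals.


f*(y) = sup_x {y*x - a*x^2 - b*x} = sup_x {(y-b)*x - a*x^2}
FOC: (y - b) - 2a*x = 0 => x* = (y - b)/(2a)
x* = (-6.6611 - 7)/(2*6) = -1.1384
f*(-6.6611) = (y-b)^2/(4a) = (-6.6611 - 7)^2/(4*6)
= 186.6257/24 = 7.7761


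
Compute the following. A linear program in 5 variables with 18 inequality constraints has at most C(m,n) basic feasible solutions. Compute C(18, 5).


Each vertex corresponds to some choice of n active constraints out of m, so the number of vertices is at most C(m, n) = m! / (n!(m-n)!).
m = 18, n = 5
Numerator: 18 * 17 * 16 * 15 * 14
Denominator: 5! = 120
C(18, 5) = 8568


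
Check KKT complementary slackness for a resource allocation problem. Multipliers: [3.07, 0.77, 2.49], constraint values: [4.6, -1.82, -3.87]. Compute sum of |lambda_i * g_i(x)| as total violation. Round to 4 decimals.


KKT complementary slackness check:
lambda_1 * g_1 = 3.07 * 4.6 = 14.122
lambda_2 * g_2 = 0.77 * -1.82 = -1.4014
lambda_3 * g_3 = 2.49 * -3.87 = -9.6363
Total violation = 14.122 + 1.4014 + 9.6363 = 25.1597


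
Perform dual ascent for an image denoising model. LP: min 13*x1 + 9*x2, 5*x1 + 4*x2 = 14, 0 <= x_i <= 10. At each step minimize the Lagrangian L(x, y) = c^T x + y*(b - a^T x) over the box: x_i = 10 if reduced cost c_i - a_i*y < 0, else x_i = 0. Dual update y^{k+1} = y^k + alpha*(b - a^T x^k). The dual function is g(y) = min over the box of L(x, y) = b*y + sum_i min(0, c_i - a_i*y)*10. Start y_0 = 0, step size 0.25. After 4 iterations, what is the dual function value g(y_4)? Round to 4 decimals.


Dual ascent for LP: min 13*x1 + 9*x2, 5*x1 + 4*x2 = 14, 0 <= x_i <= 10
Step 1: y^k = 0.0, reduced costs: (13.0, 9.0)
  x^k = (0.0, 0.0), subgradient = b - a^T x = 14.0
  y^{k+1} = 0.0 + 0.25*14.0 = 3.5
Step 2: y^k = 3.5, reduced costs: (-4.5, -5.0)
  x^k = (10.0, 10.0), subgradient = b - a^T x = -76.0
  y^{k+1} = 3.5 + 0.25*-76.0 = -15.5
Step 3: y^k = -15.5, reduced costs: (90.5, 71.0)
  x^k = (0.0, 0.0), subgradient = b - a^T x = 14.0
  y^{k+1} = -15.5 + 0.25*14.0 = -12.0
Step 4: y^k = -12.0, reduced costs: (73.0, 57.0)
  x^k = (0.0, 0.0), subgradient = b - a^T x = 14.0
  y^{k+1} = -12.0 + 0.25*14.0 = -8.5
Dual objective at y_4 = -8.5: reduced costs (55.5, 43.0), box minimizer x = (0.0, 0.0)
g(y_4) = b*y + (c1 - a1*y)*x1 + (c2 - a2*y)*x2 = 14*(-8.5) + 55.5*0.0 + 43.0*0.0 = -119.0 + 0.0 + 0.0 = -119.0


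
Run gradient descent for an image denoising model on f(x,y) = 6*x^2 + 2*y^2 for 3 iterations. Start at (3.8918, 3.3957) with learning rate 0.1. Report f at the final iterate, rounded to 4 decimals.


Gradient descent on f(x,y) = 6*x^2 + 2*y^2.
Starting point: (3.8918, 3.3957), alpha = 0.1
Step 1: grad_x = 2*6*3.8918 = 46.7016, grad_y = 2*2*3.3957 = 13.5828
  x_1 = 3.8918 - 0.1*46.7016 = -0.7784
  y_1 = 3.3957 - 0.1*13.5828 = 2.0374
Step 2: grad_x = 2*6*-0.7784 = -9.3403, grad_y = 2*2*2.0374 = 8.1497
  x_2 = -0.7784 - 0.1*-9.3403 = 0.1557
  y_2 = 2.0374 - 0.1*8.1497 = 1.2225
Step 3: grad_x = 2*6*0.1557 = 1.8681, grad_y = 2*2*1.2225 = 4.8898
  x_3 = 0.1557 - 0.1*1.8681 = -0.0311
  y_3 = 1.2225 - 0.1*4.8898 = 0.7335
f(-0.0311, 0.7335) = 6*(-0.0311)^2 + 2*0.7335^2 = 1.0818


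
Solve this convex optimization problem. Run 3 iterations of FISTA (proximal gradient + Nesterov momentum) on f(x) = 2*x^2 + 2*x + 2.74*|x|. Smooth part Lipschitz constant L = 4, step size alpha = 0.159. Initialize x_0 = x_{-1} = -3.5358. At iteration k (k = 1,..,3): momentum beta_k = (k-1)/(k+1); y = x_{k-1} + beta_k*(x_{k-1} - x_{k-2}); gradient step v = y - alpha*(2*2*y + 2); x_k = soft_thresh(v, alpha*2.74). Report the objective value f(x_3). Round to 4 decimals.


FISTA on f(x) = 2*x^2 + 2*x + 2.74*|x|
L = 4, alpha = 0.159
Iteration 1: beta = 0.0, y = -3.5358 + 0.0*(-3.5358 + 3.5358) = -3.5358
  grad(y) = -12.1432, v = y - alpha*grad = -1.605
  prox(v) = soft_thresh(-1.605, 0.4357) = -1.1694
Iteration 2: beta = 0.3333, y = -1.1694 + 0.3333*(-1.1694 + 3.5358) = -0.3806
  grad(y) = 0.4778, v = y - alpha*grad = -0.4565
  prox(v) = soft_thresh(-0.4565, 0.4357) = -0.0209
Iteration 3: beta = 0.5, y = -0.0209 + 0.5*(-0.0209 + 1.1694) = 0.5534
  grad(y) = 4.2136, v = y - alpha*grad = -0.1166
  prox(v) = soft_thresh(-0.1166, 0.4357) = 0.0
f(x_3) = 2*0.0^2 + 2*0.0 + 2.74*|0.0| = 0.0


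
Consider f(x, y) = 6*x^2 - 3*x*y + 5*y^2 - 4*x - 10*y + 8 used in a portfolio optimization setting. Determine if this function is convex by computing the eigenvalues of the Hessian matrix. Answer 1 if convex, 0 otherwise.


The Hessian of f(x,y) = 6*x^2 - 3*x*y + 5*y^2 - 4*x - 10*y + 8 is:
H = [[12, -3], [-3, 10]]
Trace = 12 + 10 = 22
Determinant = 12*10 - (-3)^2 = 111
Discriminant = (22)^2 - 4*111 = 40.0
Eigenvalues: lambda_1 = 7.8377, lambda_2 = 14.1623
The function is convex.

1


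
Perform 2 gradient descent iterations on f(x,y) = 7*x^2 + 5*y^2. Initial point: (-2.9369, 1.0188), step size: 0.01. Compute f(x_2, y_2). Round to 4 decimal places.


Gradient descent on f(x,y) = 7*x^2 + 5*y^2.
Starting point: (-2.9369, 1.0188), alpha = 0.01
Step 1: grad_x = 2*7*-2.9369 = -41.1166, grad_y = 2*5*1.0188 = 10.188
  x_1 = -2.9369 - 0.01*-41.1166 = -2.5257
  y_1 = 1.0188 - 0.01*10.188 = 0.9169
Step 2: grad_x = 2*7*-2.5257 = -35.3603, grad_y = 2*5*0.9169 = 9.1692
  x_2 = -2.5257 - 0.01*-35.3603 = -2.1721
  y_2 = 0.9169 - 0.01*9.1692 = 0.8252
f(-2.1721, 0.8252) = 7*(-2.1721)^2 + 5*0.8252^2 = 36.4321


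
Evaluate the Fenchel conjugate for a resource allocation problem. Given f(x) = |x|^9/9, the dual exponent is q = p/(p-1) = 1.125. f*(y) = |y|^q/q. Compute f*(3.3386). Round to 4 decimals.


The conjugate exponent q satisfies 1/p + 1/q = 1.
p = 9, so q = 9/(9 - 1) = 1.125
|y|^q = 3.3386^1.125 = 3.8816
f*(3.3386) = 3.8816 / 1.125 = 3.4503


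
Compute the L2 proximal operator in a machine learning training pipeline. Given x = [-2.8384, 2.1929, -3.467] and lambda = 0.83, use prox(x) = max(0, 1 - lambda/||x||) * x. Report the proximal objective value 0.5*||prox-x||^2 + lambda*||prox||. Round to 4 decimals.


Step 1: Compute ||x||.
||x|| = 4.9885
Step 2: Compute scaling factor.
scale = max(0, 1 - 0.83/4.9885) = 0.8336
Step 3: prox(x) = [-2.3661, 1.828, -2.8902]
||prox(x)|| = 4.1585
Step 4: Proximal objective.
0.5*||prox-x||^2 = 0.3445
lambda*||prox|| = 3.4516
Total = 3.796


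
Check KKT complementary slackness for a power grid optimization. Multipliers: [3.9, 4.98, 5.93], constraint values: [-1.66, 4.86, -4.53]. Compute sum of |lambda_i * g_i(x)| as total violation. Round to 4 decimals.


KKT complementary slackness check:
lambda_1 * g_1 = 3.9 * -1.66 = -6.474
lambda_2 * g_2 = 4.98 * 4.86 = 24.2028
lambda_3 * g_3 = 5.93 * -4.53 = -26.8629
Total violation = 6.474 + 24.2028 + 26.8629 = 57.5397


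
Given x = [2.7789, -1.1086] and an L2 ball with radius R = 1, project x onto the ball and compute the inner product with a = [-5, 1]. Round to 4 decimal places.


Step 1: Compute ||x|| (intermediates to 6 decimals).
||x|| = sqrt(2.7789^2 + (-1.1086)^2) = 2.991869
Step 2: Project.
Since ||x|| > R, scale = R/||x|| = 1/2.991869 = 0.334239, proj(x) = scale * x
proj(x) = [0.928817, -0.370537]
Step 3: Dot product.
a^T * proj(x) = -5*0.928817 + 1*(-0.370537) = -5.0146


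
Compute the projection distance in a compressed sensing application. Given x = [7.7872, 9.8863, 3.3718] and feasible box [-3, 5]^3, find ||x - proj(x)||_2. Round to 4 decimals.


Project each component onto [-3, 5].
clip(7.7872) = 5.0, clip(9.8863) = 5.0, clip(3.3718) = 3.3718
Projection = [5.0, 5.0, 3.3718]
Squared diffs: [7.7685, 23.8759, 0.0]
Distance = sqrt(31.6444) = 5.6253


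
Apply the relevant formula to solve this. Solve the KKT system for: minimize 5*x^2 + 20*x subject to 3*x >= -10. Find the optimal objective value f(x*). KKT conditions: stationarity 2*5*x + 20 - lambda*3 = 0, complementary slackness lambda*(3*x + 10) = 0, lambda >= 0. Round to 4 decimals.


Step 1: Try lambda = 0 (constraint inactive).
Stationarity: 2*5*x + 20 = 0
x* = -20/(2*5) = -2.0
Check constraint: 3*-2.0 = -6.0 >= -10 -- satisfied.
Step 2: Compute optimal value.
f(x*) = 5*(-2.0)^2 + 20*(-2.0) = -20.0


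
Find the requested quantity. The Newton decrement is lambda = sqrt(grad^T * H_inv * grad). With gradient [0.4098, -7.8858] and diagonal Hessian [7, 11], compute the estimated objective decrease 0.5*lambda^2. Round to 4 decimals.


Step 1: H is diagonal, so H^(-1) * g = [0.0585, -0.7169].
Step 2: g^T H^(-1) g = sum_i g_i^2 / H_ii
  = (0.4098)^2/7 + (-7.8858)^2/11
  = 0.024 + 5.6533 = 5.6772
Step 3: Objective decrease = 0.5 * g^T H^(-1) g = 2.8386


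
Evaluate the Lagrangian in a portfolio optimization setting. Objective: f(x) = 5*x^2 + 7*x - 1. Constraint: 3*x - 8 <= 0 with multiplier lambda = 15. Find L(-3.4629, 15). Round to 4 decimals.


Step 1: Evaluate f(x).
f(-3.4629) = 5*(-3.4629)^2 + 7*(-3.4629) - 1 = 34.7181
Step 2: Evaluate g(x).
g(-3.4629) = 3*-3.4629 - 8 = -18.3887
Step 3: Compute Lagrangian.
L = 34.7181 + 15*-18.3887 = -241.1124


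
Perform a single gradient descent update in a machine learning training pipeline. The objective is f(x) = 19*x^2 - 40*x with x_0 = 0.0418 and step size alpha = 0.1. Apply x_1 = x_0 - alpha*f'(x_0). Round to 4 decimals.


We compute the gradient at x_0 and apply the update.
f'(x) = 38*x - 40
f'(0.0418) = 38*0.0418 - 40 = -38.4116
x_1 = 0.0418 - 0.1*-38.4116 = 3.883


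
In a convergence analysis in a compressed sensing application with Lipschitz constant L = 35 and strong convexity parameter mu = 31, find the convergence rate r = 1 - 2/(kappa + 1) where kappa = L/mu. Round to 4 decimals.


Step 1: Compute the condition number.
kappa = L/mu = 35/31 = 1.129
Step 2: Compute the convergence rate.
r = 1 - 2/(kappa + 1) = 1 - 2*mu/(L + mu) = (L - mu)/(L + mu) = 4/66 = 0.0606


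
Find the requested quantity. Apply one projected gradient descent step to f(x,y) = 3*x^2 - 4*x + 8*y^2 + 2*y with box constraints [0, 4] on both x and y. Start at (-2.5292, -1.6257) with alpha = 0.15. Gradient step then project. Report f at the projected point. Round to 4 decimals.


Step 1: Compute gradient at (-2.5292, -1.6257).
grad_x = 2*3*-2.5292 - 4 = -19.1752
grad_y = 2*8*-1.6257 + 2 = -24.0112
Step 2: Gradient step.
x_raw = -2.5292 - 0.15*-19.1752 = 0.3471
y_raw = -1.6257 - 0.15*-24.0112 = 1.976
Step 3: Project onto [0, 4].
x_proj = clip(0.3471) = 0.3471
y_proj = clip(1.976) = 1.976
Step 4: Evaluate f.
f(0.3471, 1.976) = 34.161


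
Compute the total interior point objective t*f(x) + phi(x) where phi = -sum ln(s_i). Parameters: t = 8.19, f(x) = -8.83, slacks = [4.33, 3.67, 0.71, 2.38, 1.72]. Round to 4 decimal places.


Step 1: Compute log-barrier.
ln values: [1.4656, 1.3002, -0.3425, 0.8671, 0.5423]
phi = -(1.4656 + 1.3002 - 0.3425 + 0.8671 + 0.5423) = -3.8327
Step 2: Compute augmented objective.
t*f(x) = 8.19*-8.83 = -72.3177
Total = -72.3177 - 3.8327 = -76.1504


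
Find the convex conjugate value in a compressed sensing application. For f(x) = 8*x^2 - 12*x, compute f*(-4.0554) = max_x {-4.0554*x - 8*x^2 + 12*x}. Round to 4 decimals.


f*(y) = sup_x {y*x - a*x^2 - b*x} = sup_x {(y-b)*x - a*x^2}
FOC: (y - b) - 2a*x = 0 => x* = (y - b)/(2a)
x* = (-4.0554 + 12)/(2*8) = 0.4965
f*(-4.0554) = (y-b)^2/(4a) = (-4.0554 + 12)^2/(4*8)
= 63.1167/32 = 1.9724


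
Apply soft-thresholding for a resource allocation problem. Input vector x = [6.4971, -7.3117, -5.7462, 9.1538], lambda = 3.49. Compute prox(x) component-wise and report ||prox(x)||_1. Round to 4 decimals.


Soft-thresholding with lambda = 3.49:
prox(6.4971) = sign(6.4971)*max(|6.4971| - 3.49, 0) = 3.0071
prox(-7.3117) = sign(-7.3117)*max(|-7.3117| - 3.49, 0) = -3.8217
prox(-5.7462) = sign(-5.7462)*max(|-5.7462| - 3.49, 0) = -2.2562
prox(9.1538) = sign(9.1538)*max(|9.1538| - 3.49, 0) = 5.6638
prox(x) = [3.0071, -3.8217, -2.2562, 5.6638]
||prox(x)||_1 = 3.0071 + 3.8217 + 2.2562 + 5.6638 = 14.7488


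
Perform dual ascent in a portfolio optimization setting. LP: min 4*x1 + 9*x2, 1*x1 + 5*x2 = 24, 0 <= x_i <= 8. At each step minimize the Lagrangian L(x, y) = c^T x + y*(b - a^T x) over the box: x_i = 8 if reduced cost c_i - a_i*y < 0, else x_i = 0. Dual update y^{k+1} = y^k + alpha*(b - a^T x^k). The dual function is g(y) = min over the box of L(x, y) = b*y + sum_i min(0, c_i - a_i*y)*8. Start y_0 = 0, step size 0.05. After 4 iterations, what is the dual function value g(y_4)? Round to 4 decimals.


Dual ascent for LP: min 4*x1 + 9*x2, 1*x1 + 5*x2 = 24, 0 <= x_i <= 8
Step 1: y^k = 0.0, reduced costs: (4.0, 9.0)
  x^k = (0.0, 0.0), subgradient = b - a^T x = 24.0
  y^{k+1} = 0.0 + 0.05*24.0 = 1.2
Step 2: y^k = 1.2, reduced costs: (2.8, 3.0)
  x^k = (0.0, 0.0), subgradient = b - a^T x = 24.0
  y^{k+1} = 1.2 + 0.05*24.0 = 2.4
Step 3: y^k = 2.4, reduced costs: (1.6, -3.0)
  x^k = (0.0, 8.0), subgradient = b - a^T x = -16.0
  y^{k+1} = 2.4 + 0.05*-16.0 = 1.6
Step 4: y^k = 1.6, reduced costs: (2.4, 1.0)
  x^k = (0.0, 0.0), subgradient = b - a^T x = 24.0
  y^{k+1} = 1.6 + 0.05*24.0 = 2.8
Dual objective at y_4 = 2.8: reduced costs (1.2, -5.0), box minimizer x = (0.0, 8.0)
g(y_4) = b*y + (c1 - a1*y)*x1 + (c2 - a2*y)*x2 = 24*2.8 + 1.2*0.0 + (-5.0)*8.0 = 67.2 + 0.0 - 40.0 = 27.2


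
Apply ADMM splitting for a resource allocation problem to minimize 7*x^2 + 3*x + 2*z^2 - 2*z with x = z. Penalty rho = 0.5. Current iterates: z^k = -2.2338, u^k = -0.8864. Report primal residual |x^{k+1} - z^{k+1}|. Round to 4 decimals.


ADMM iteration with rho = 0.5, z^k = -2.2338, u^k = -0.8864
Step 1: x-update.
Minimize 7*x^2 + 3*x + (0.5/2)*(x + 2.2338 - 0.8864)^2
FOC: (2*7 + 0.5)*x = -3 + 0.5*(-2.2338 + 0.8864)
x^{k+1} = -0.2534
Step 2: z-update.
Minimize 2*z^2 - 2*z + (0.5/2)*(-0.2534 - z - 0.8864)^2
FOC: (2*2 + 0.5)*z = 2 + 0.5*(-0.2534 - 0.8864)
z^{k+1} = 0.3178
Step 3: u-update.
u^{k+1} = -0.8864 - 0.2534 - 0.3178 = -1.4576
Step 4: Primal residual = |-0.2534 - 0.3178| = 0.5712


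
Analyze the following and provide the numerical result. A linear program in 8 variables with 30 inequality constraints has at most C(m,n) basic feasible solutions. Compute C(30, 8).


Each vertex corresponds to some choice of n active constraints out of m, so the number of vertices is at most C(m, n) = m! / (n!(m-n)!).
m = 30, n = 8
Numerator: 30 * 29 * 28 * 27 * 26 * 25 * 24 * 23
Denominator: 8! = 40320
C(30, 8) = 5852925


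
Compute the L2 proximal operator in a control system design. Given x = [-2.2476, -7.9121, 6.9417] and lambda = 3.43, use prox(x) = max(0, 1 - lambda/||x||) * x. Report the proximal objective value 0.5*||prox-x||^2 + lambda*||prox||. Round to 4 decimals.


Step 1: Compute ||x||.
||x|| = 10.7629
Step 2: Compute scaling factor.
scale = max(0, 1 - 3.43/10.7629) = 0.6813
Step 3: prox(x) = [-1.5313, -5.3906, 4.7295]
||prox(x)|| = 7.3329
Step 4: Proximal objective.
0.5*||prox-x||^2 = 5.8825
lambda*||prox|| = 25.1518
Total = 31.0343


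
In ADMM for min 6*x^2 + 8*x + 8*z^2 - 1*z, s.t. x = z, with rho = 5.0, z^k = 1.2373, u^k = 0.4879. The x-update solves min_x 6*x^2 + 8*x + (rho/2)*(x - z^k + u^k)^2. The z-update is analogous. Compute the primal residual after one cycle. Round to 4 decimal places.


ADMM iteration with rho = 5.0, z^k = 1.2373, u^k = 0.4879
Step 1: x-update.
Minimize 6*x^2 + 8*x + (5.0/2)*(x - 1.2373 + 0.4879)^2
FOC: (2*6 + 5.0)*x = -8 + 5.0*(1.2373 - 0.4879)
x^{k+1} = -0.2502
Step 2: z-update.
Minimize 8*z^2 - 1*z + (5.0/2)*(-0.2502 - z + 0.4879)^2
FOC: (2*8 + 5.0)*z = 1 + 5.0*(-0.2502 + 0.4879)
z^{k+1} = 0.1042
Step 3: u-update.
u^{k+1} = 0.4879 - 0.2502 - 0.1042 = 0.1335
Step 4: Primal residual = |-0.2502 - 0.1042| = 0.3544
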